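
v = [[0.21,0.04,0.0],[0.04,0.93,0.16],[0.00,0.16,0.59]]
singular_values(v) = [1.0, 0.53, 0.21]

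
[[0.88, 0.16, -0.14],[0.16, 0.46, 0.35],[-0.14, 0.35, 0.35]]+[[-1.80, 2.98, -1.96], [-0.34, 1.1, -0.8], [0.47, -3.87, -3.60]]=[[-0.92, 3.14, -2.1], [-0.18, 1.56, -0.45], [0.33, -3.52, -3.25]]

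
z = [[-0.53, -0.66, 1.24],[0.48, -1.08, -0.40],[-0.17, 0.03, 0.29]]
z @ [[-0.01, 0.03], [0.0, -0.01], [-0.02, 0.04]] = [[-0.02, 0.04], [0.00, 0.01], [-0.0, 0.01]]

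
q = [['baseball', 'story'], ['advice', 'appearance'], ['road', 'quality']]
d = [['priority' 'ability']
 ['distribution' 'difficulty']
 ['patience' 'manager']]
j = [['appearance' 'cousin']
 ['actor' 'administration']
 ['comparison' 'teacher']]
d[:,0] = ['priority', 'distribution', 'patience']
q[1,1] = 'appearance'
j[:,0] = ['appearance', 'actor', 'comparison']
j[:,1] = ['cousin', 'administration', 'teacher']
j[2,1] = 'teacher'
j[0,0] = 'appearance'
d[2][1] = 'manager'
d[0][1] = 'ability'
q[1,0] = 'advice'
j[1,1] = 'administration'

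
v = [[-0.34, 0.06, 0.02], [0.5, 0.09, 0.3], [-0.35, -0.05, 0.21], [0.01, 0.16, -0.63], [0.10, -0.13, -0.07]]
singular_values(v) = [0.76, 0.68, 0.21]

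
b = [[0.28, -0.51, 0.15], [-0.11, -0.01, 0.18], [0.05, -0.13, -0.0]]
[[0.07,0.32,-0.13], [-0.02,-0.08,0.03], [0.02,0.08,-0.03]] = b @ [[0.10, 0.45, -0.18], [-0.10, -0.43, 0.18], [-0.04, -0.17, 0.07]]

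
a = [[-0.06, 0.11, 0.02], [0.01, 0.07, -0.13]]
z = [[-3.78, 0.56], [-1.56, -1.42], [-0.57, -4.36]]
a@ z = [[0.04, -0.28], [-0.07, 0.47]]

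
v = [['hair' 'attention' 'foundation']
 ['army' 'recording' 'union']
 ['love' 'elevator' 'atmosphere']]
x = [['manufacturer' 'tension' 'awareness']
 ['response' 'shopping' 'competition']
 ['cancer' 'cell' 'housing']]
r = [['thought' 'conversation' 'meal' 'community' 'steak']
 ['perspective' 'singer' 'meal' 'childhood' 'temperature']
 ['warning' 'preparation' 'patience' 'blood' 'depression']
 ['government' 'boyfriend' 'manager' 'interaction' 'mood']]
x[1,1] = 'shopping'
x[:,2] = ['awareness', 'competition', 'housing']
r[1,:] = ['perspective', 'singer', 'meal', 'childhood', 'temperature']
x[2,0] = 'cancer'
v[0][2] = 'foundation'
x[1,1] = 'shopping'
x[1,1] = 'shopping'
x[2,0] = 'cancer'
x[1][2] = 'competition'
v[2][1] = 'elevator'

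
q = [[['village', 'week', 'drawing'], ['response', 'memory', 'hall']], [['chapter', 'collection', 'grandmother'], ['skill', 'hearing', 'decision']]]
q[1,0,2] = 'grandmother'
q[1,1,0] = 'skill'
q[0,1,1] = 'memory'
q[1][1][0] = 'skill'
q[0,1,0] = 'response'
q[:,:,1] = [['week', 'memory'], ['collection', 'hearing']]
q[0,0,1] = 'week'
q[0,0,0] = 'village'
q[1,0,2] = 'grandmother'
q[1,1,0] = 'skill'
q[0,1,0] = 'response'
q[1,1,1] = 'hearing'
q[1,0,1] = 'collection'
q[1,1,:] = ['skill', 'hearing', 'decision']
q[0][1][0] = 'response'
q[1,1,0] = 'skill'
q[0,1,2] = 'hall'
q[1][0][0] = 'chapter'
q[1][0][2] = 'grandmother'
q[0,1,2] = 'hall'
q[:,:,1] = [['week', 'memory'], ['collection', 'hearing']]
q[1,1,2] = 'decision'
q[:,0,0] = ['village', 'chapter']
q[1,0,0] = 'chapter'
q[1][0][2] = 'grandmother'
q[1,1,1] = 'hearing'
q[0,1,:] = ['response', 'memory', 'hall']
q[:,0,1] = ['week', 'collection']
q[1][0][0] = 'chapter'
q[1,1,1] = 'hearing'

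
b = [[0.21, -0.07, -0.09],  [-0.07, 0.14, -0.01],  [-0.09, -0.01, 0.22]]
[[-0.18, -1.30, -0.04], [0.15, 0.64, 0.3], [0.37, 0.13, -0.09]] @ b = [[0.06,-0.17,0.02], [-0.04,0.08,0.05], [0.08,-0.01,-0.05]]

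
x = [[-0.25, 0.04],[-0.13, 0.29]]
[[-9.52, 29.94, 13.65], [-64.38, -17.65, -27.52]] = x@[[2.74, -139.49, -75.16], [-220.78, -123.39, -128.6]]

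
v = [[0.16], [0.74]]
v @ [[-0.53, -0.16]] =[[-0.08,-0.03], [-0.39,-0.12]]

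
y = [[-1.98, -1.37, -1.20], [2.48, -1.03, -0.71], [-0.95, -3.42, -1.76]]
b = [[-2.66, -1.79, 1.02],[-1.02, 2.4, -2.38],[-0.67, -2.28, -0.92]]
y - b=[[0.68, 0.42, -2.22], [3.5, -3.43, 1.67], [-0.28, -1.14, -0.84]]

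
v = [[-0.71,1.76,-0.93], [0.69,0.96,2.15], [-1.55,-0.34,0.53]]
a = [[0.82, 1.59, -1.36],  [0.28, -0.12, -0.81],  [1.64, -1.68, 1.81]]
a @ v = [[2.62, 3.43, 1.94],[0.97, 0.65, -0.95],[-5.13, 0.66, -4.18]]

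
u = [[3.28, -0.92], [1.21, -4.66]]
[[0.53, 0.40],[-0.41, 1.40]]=u @ [[0.2,0.04], [0.14,-0.29]]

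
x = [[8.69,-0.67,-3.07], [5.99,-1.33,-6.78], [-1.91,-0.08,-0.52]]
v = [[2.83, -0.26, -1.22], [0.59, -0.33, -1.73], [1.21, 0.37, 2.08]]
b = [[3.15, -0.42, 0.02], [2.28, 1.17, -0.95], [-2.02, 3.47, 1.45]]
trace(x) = 6.84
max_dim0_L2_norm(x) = 10.73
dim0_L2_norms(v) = [3.13, 0.56, 2.97]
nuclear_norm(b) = 9.19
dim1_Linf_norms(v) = [2.83, 1.73, 2.08]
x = b @ v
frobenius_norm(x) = 13.15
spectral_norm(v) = 3.39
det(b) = 16.52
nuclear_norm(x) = 16.26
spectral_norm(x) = 12.65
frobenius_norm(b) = 5.98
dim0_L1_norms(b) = [7.45, 5.06, 2.42]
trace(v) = 4.58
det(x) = -0.20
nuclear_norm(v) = 6.12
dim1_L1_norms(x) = [12.43, 14.1, 2.51]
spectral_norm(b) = 4.96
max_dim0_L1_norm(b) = 7.45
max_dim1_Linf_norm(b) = 3.47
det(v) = -0.02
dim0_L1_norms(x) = [16.59, 2.08, 10.37]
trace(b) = 5.77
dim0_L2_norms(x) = [10.73, 1.49, 7.46]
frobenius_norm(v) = 4.35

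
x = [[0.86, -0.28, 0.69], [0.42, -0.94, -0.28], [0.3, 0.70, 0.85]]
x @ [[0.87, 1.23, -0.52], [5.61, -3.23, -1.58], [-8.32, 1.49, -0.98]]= [[-6.56, 2.99, -0.68], [-2.58, 3.14, 1.54], [-2.88, -0.63, -2.10]]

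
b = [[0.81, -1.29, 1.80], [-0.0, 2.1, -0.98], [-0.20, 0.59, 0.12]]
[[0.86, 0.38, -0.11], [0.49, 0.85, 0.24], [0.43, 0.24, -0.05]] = b @ [[0.2, 0.63, 0.28], [0.62, 0.56, 0.04], [0.83, 0.33, -0.16]]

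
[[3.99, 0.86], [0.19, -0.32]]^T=[[3.99, 0.19], [0.86, -0.32]]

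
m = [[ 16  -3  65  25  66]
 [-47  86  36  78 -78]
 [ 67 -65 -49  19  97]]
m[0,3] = 25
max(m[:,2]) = 65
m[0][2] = 65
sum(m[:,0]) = 36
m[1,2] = 36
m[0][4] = 66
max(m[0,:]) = 66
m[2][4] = 97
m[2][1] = -65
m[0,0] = 16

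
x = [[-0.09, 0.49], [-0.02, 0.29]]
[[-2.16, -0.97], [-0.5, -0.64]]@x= [[0.21, -1.34], [0.06, -0.43]]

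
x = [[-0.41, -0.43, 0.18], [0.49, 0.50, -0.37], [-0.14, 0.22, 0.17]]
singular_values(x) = [1.0, 0.32, 0.07]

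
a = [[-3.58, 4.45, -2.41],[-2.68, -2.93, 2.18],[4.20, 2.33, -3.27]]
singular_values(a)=[7.53, 5.97, 0.64]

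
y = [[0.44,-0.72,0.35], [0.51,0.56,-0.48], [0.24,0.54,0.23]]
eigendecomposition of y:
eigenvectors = [[(0.11-0.56j),(0.11+0.56j),-0.68+0.00j], [-0.66+0.00j,(-0.66-0j),-0.19+0.00j], [(-0.23+0.43j),(-0.23-0.43j),(-0.71+0j)]]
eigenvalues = [(0.31+0.74j), (0.31-0.74j), (0.6+0j)]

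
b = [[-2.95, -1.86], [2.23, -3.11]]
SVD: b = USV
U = [[-0.28, 0.96], [0.96, 0.28]]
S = [3.86, 3.45]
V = [[0.77, -0.64], [-0.64, -0.77]]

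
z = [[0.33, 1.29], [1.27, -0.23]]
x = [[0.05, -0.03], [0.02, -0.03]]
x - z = [[-0.28, -1.32], [-1.25, 0.20]]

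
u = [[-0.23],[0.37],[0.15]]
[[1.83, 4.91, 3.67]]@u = [[1.95]]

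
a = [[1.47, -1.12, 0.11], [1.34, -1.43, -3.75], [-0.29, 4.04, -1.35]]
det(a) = 22.41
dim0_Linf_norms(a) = [1.47, 4.04, 3.75]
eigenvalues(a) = [(1.26+0j), (-1.29+4.01j), (-1.29-4.01j)]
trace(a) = -1.31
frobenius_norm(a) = 6.29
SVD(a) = [[-0.32, -0.03, -0.95], [-0.56, 0.81, 0.16], [0.76, 0.59, -0.28]] @ diag([4.6023182067740445, 4.120733351313667, 1.1818729927396594]) @ [[-0.31, 0.92, 0.23],[0.21, 0.30, -0.93],[-0.93, -0.24, -0.29]]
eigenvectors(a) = [[0.96+0.00j, -0.08-0.14j, -0.08+0.14j], [(0.2+0j), -0.70+0.00j, -0.70-0.00j], [0.20+0.00j, -0.00+0.70j, -0.00-0.70j]]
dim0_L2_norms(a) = [2.01, 4.43, 3.99]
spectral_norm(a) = 4.60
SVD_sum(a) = [[0.46,-1.35,-0.34], [0.82,-2.39,-0.59], [-1.10,3.23,0.8]] + [[-0.03, -0.04, 0.12], [0.7, 1.01, -3.10], [0.51, 0.73, -2.24]] + [[1.04, 0.27, 0.32], [-0.18, -0.05, -0.06], [0.3, 0.08, 0.09]]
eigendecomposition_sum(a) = [[1.24-0.00j, -0.14+0.00j, (0.25+0j)],[(0.26-0j), (-0.03+0j), 0.05+0.00j],[(0.26-0j), (-0.03+0j), (0.05+0j)]] + [[(0.12+0.08j), (-0.49+0.09j), -0.07-0.46j], [(0.54-0.28j), -0.70+2.04j, -1.90-0.70j], [(-0.27-0.54j), 2.03+0.70j, -0.70+1.90j]] + [[0.12-0.08j, -0.49-0.09j, (-0.07+0.46j)], [0.54+0.28j, (-0.7-2.04j), (-1.9+0.7j)], [-0.27+0.54j, 2.03-0.70j, -0.70-1.90j]]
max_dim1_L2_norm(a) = 4.27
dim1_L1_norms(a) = [2.7, 6.52, 5.68]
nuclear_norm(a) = 9.90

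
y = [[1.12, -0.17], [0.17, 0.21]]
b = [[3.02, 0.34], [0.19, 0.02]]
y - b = [[-1.9, -0.51],[-0.02, 0.19]]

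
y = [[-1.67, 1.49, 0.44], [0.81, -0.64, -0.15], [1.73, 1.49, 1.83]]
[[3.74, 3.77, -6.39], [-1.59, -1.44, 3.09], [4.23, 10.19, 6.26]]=y @[[0.58, 0.16, 3.71], [3.47, 1.46, -0.14], [-1.06, 4.23, 0.03]]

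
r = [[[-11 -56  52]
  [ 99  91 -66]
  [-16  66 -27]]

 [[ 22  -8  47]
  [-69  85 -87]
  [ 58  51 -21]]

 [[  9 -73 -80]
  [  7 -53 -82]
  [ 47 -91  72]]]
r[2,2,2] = 72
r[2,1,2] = -82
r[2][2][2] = 72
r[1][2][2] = -21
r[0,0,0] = -11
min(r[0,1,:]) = -66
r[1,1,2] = -87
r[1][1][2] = -87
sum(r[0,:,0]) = 72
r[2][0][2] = -80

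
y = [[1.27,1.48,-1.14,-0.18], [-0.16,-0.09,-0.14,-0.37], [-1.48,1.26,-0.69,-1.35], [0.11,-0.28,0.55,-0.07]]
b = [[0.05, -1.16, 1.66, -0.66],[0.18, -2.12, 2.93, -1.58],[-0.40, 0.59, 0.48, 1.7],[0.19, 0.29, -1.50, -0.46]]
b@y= [[-2.28,  2.45,  -1.40,  -1.77], [-3.94,  4.59,  -2.8,  -3.09], [-1.13,  -0.52,  0.98,  -0.91], [2.36,  -1.51,  0.52,  1.92]]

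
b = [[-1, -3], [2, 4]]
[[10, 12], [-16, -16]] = b @ [[-4, 0], [-2, -4]]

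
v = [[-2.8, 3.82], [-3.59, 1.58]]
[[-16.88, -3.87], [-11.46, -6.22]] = v@[[1.84, 1.9], [-3.07, 0.38]]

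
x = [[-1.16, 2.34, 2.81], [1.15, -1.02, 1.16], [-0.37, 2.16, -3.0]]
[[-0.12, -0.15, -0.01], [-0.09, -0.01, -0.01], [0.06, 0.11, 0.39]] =x@[[-0.07, 0.03, 0.17], [-0.04, 0.00, 0.14], [-0.04, -0.04, -0.05]]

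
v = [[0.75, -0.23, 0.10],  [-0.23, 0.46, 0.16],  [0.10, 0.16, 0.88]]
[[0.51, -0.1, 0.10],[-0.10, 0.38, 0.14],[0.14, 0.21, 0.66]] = v @ [[0.71,0.12,0.06], [0.12,0.87,0.07], [0.06,0.07,0.73]]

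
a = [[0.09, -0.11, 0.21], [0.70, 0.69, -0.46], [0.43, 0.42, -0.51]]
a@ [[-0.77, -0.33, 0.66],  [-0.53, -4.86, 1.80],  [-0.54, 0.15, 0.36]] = [[-0.12,0.54,-0.06],[-0.66,-3.65,1.54],[-0.28,-2.26,0.86]]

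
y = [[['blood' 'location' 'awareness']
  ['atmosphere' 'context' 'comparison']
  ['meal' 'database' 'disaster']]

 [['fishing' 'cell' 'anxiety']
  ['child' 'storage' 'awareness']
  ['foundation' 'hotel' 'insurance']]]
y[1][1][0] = 'child'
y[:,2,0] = ['meal', 'foundation']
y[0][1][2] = 'comparison'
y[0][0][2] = 'awareness'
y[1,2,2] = 'insurance'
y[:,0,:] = [['blood', 'location', 'awareness'], ['fishing', 'cell', 'anxiety']]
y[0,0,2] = 'awareness'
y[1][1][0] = 'child'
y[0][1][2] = 'comparison'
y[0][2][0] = 'meal'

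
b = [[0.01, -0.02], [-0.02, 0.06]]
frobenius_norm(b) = 0.07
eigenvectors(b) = [[-0.94, 0.33], [-0.33, -0.94]]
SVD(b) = [[-0.33,0.94], [0.94,0.33]] @ diag([0.06701562118716424, 0.0029843788128357533]) @ [[-0.33, 0.94], [0.94, 0.33]]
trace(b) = 0.07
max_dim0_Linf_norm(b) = 0.06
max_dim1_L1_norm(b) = 0.08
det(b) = 0.00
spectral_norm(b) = 0.07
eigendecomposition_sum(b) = [[0.0, 0.00], [0.00, 0.00]] + [[0.01, -0.02], [-0.02, 0.06]]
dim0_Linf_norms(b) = [0.02, 0.06]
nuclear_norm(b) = 0.07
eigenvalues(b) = [0.0, 0.07]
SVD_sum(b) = [[0.01, -0.02], [-0.02, 0.06]] + [[0.0, 0.0], [0.00, 0.0]]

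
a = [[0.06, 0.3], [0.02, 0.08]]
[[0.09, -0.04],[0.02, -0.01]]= a @ [[0.18, 0.26], [0.25, -0.2]]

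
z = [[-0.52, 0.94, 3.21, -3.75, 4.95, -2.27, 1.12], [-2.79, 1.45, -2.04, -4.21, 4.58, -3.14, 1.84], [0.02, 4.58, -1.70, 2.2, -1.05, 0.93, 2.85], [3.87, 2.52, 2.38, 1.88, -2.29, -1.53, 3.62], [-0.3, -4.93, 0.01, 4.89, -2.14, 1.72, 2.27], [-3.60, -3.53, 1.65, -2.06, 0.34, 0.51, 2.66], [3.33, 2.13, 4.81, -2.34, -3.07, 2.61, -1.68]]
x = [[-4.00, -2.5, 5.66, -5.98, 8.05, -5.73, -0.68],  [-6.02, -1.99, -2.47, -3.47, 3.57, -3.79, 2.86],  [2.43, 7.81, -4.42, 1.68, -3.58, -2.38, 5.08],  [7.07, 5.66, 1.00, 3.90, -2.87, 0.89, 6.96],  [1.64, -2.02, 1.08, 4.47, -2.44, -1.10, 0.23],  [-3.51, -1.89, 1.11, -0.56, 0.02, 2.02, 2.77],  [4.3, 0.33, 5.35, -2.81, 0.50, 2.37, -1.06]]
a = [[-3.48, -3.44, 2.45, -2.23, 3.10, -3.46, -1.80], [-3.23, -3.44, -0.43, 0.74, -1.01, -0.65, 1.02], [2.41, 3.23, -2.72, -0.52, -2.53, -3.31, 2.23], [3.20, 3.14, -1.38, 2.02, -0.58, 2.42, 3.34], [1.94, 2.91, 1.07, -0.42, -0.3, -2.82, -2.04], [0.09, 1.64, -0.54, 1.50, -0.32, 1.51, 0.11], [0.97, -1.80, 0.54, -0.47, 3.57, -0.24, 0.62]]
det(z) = -34711.74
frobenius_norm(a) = 15.04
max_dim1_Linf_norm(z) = 4.95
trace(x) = -7.99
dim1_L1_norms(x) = [32.6, 24.17, 27.38, 28.35, 12.98, 11.88, 16.72]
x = a + z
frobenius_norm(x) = 26.41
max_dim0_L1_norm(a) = 19.6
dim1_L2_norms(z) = [7.51, 8.12, 6.23, 7.16, 7.81, 6.31, 7.96]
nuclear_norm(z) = 43.56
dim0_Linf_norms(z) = [3.87, 4.93, 4.81, 4.89, 4.95, 3.14, 3.62]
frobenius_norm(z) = 19.41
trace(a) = -5.79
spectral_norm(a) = 11.41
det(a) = -2461.63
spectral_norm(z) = 12.25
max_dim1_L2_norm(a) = 7.73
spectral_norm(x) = 19.79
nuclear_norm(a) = 31.15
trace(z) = -2.20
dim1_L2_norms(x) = [13.72, 9.68, 11.56, 12.48, 5.93, 5.4, 7.88]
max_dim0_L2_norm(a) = 7.64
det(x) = 191985.85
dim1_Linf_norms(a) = [3.48, 3.44, 3.31, 3.34, 2.91, 1.64, 3.57]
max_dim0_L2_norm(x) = 11.9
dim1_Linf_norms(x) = [8.05, 6.02, 7.81, 7.07, 4.47, 3.51, 5.35]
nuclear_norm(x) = 56.04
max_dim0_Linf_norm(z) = 4.95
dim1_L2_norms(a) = [7.73, 5.05, 6.8, 6.59, 5.08, 2.76, 4.23]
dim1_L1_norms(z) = [16.76, 20.05, 13.33, 18.09, 16.26, 14.35, 19.97]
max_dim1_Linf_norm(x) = 8.05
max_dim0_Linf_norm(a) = 3.57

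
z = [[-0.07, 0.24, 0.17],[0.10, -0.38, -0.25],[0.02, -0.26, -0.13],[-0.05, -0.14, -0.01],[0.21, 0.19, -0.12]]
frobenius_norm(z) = 0.71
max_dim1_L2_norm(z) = 0.47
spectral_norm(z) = 0.64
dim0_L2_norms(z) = [0.25, 0.57, 0.35]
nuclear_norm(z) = 0.96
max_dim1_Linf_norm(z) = 0.38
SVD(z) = [[-0.47, 0.15, 0.61],[0.72, -0.18, 0.63],[0.45, 0.06, -0.45],[0.19, 0.28, 0.18],[-0.13, -0.93, -0.00]] @ diag([0.6392330835628186, 0.3183804282233535, 0.0038688245094165557]) @ [[0.12, -0.87, -0.48], [-0.74, -0.4, 0.54], [0.66, -0.29, 0.69]]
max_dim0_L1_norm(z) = 1.21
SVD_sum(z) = [[-0.04, 0.26, 0.14],[0.06, -0.40, -0.22],[0.04, -0.25, -0.14],[0.01, -0.1, -0.06],[-0.01, 0.07, 0.04]] + [[-0.04, -0.02, 0.03], [0.04, 0.02, -0.03], [-0.01, -0.01, 0.01], [-0.07, -0.04, 0.05], [0.22, 0.12, -0.16]] + [[0.00, -0.00, 0.0], [0.0, -0.00, 0.00], [-0.00, 0.00, -0.0], [0.00, -0.00, 0.00], [-0.0, 0.00, -0.0]]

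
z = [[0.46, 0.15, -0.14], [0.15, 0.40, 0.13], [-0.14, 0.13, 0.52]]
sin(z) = [[0.44, 0.14, -0.13], [0.14, 0.38, 0.12], [-0.13, 0.12, 0.49]]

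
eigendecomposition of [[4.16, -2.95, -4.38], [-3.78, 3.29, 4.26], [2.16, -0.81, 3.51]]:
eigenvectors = [[(0.51+0j), (0.61+0j), 0.61-0.00j], [(0.85+0j), -0.61+0.01j, -0.61-0.01j], [-0.13+0.00j, (0.25-0.44j), (0.25+0.44j)]]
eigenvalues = [(0.37+0j), (5.3+3.11j), (5.3-3.11j)]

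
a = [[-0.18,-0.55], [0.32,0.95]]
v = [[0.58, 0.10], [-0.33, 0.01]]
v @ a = [[-0.07, -0.22], [0.06, 0.19]]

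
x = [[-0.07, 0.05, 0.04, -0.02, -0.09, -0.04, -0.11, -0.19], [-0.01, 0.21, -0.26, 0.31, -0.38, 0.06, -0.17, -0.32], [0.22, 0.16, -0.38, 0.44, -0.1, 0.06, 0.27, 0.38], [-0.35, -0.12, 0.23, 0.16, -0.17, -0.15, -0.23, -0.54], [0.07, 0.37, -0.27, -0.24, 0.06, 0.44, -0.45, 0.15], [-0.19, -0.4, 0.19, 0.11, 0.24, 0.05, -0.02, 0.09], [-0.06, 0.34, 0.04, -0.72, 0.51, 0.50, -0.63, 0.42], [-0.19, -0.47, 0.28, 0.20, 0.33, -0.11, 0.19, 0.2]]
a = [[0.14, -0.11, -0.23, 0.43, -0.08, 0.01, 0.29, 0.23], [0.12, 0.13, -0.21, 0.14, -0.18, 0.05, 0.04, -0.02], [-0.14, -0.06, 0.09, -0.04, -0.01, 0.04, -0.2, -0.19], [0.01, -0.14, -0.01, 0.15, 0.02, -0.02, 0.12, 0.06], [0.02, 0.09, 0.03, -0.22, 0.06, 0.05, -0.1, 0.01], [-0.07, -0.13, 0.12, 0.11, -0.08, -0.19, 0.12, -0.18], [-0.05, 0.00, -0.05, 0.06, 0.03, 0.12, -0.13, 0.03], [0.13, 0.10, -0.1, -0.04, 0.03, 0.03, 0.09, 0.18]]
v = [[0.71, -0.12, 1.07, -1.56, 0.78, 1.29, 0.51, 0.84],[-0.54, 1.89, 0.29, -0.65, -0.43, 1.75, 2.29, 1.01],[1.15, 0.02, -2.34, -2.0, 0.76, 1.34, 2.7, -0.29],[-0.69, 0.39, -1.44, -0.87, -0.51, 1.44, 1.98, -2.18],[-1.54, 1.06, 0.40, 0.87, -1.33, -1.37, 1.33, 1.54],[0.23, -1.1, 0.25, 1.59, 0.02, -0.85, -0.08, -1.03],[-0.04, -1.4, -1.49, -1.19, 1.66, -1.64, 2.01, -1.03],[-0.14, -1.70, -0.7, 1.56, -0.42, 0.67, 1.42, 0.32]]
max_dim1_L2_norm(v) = 4.53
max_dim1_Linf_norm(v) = 2.7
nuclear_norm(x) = 4.43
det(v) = -583.40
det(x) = 0.00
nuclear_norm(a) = 1.94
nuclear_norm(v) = 23.61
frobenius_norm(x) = 2.26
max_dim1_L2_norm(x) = 1.31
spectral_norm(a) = 0.79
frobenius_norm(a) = 1.03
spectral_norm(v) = 6.43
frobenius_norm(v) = 9.94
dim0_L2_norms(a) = [0.28, 0.3, 0.36, 0.54, 0.23, 0.24, 0.44, 0.4]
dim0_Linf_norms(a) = [0.14, 0.14, 0.23, 0.43, 0.18, 0.19, 0.29, 0.23]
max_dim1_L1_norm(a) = 1.52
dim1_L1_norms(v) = [6.88, 8.85, 10.6, 9.5, 9.44, 5.15, 10.46, 6.93]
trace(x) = -0.40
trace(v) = -0.46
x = v @ a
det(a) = -0.00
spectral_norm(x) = 1.57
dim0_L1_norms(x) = [1.16, 2.12, 1.69, 2.2, 1.88, 1.41, 2.07, 2.29]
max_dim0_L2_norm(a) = 0.54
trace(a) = 0.43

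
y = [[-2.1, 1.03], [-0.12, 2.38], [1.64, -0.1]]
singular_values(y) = [3.09, 2.07]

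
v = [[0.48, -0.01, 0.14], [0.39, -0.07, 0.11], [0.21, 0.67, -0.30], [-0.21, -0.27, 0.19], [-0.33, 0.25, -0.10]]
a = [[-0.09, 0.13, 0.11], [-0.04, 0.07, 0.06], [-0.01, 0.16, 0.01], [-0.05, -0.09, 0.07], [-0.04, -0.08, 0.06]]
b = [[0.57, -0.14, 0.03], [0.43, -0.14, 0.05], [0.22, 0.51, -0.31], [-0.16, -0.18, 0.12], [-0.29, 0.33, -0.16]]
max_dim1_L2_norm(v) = 0.76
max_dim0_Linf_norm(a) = 0.16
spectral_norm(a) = 0.26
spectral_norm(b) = 0.85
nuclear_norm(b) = 1.58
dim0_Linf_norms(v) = [0.48, 0.67, 0.3]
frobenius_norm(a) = 0.32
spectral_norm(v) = 0.87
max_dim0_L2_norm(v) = 0.77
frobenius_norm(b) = 1.12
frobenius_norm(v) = 1.16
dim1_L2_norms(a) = [0.19, 0.1, 0.16, 0.12, 0.11]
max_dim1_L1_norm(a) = 0.33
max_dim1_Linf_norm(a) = 0.16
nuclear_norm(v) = 1.74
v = a + b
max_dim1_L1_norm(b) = 1.04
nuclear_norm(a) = 0.45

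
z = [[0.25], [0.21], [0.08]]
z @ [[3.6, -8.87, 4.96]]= [[0.9,-2.22,1.24], [0.76,-1.86,1.04], [0.29,-0.71,0.4]]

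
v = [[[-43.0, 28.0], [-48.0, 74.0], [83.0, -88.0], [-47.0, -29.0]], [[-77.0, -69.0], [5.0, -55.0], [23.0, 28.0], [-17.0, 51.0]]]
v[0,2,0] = 83.0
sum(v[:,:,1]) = -60.0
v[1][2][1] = 28.0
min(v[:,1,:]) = -55.0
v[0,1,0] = -48.0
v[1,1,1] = -55.0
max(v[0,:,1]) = 74.0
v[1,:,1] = [-69.0, -55.0, 28.0, 51.0]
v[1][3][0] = -17.0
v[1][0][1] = -69.0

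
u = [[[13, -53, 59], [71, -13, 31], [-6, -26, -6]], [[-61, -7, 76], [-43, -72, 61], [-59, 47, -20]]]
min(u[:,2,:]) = -59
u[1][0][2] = 76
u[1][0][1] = -7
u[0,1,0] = 71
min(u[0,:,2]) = -6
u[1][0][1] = -7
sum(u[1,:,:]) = -78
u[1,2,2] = -20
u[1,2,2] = -20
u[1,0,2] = 76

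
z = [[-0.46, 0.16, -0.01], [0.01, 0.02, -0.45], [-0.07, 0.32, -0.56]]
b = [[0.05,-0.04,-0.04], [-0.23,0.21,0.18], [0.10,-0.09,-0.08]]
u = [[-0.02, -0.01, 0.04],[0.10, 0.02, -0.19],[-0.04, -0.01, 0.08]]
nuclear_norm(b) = 0.41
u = b @ z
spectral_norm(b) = 0.40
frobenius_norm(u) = 0.24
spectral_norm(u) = 0.24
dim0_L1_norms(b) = [0.38, 0.34, 0.3]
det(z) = -0.06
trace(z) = -1.00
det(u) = 0.00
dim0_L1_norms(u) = [0.16, 0.04, 0.31]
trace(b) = 0.18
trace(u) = 0.08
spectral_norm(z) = 0.78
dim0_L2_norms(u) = [0.11, 0.02, 0.21]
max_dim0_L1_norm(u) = 0.31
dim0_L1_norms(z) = [0.54, 0.5, 1.02]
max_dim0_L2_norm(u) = 0.21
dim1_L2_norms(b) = [0.08, 0.36, 0.16]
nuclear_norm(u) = 0.25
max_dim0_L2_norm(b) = 0.26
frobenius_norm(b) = 0.40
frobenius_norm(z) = 0.93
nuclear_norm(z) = 1.41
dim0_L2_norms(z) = [0.47, 0.36, 0.72]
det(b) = -0.00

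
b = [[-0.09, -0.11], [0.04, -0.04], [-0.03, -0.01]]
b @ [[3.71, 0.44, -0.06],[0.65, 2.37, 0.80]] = [[-0.41, -0.30, -0.08], [0.12, -0.08, -0.03], [-0.12, -0.04, -0.01]]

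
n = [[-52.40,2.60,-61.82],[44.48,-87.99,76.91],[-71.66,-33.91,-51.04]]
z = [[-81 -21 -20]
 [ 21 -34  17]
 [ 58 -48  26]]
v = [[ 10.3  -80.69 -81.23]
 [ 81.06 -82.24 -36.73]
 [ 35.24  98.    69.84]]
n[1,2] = 76.91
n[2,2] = -51.04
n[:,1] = [2.6, -87.99, -33.91]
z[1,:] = [21, -34, 17]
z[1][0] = 21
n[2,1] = -33.91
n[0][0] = -52.4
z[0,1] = -21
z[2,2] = 26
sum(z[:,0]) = -2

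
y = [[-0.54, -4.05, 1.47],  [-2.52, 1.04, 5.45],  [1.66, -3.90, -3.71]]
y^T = [[-0.54,-2.52,1.66], [-4.05,1.04,-3.90], [1.47,5.45,-3.71]]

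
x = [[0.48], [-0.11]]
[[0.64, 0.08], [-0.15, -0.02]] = x @[[1.34, 0.16]]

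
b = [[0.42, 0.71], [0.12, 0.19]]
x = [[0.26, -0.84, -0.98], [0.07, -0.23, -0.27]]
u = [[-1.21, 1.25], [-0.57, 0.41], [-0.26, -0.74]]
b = x @ u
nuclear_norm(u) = 2.61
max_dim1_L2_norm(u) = 1.74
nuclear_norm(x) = 1.37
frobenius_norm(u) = 2.03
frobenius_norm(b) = 0.85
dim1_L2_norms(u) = [1.74, 0.7, 0.78]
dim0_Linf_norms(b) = [0.42, 0.71]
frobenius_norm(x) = 1.37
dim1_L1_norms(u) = [2.46, 0.98, 1.0]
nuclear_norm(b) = 0.86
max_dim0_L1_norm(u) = 2.4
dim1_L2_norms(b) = [0.82, 0.22]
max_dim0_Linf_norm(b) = 0.71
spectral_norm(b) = 0.85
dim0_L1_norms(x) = [0.33, 1.07, 1.25]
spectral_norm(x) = 1.37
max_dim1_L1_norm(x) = 2.08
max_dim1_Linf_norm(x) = 0.98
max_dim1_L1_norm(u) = 2.46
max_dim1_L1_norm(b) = 1.13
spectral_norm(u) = 1.91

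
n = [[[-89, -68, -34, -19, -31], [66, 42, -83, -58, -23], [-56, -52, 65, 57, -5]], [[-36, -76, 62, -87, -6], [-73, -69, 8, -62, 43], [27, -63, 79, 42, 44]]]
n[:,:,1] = [[-68, 42, -52], [-76, -69, -63]]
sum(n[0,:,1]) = -78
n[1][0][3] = -87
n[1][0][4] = -6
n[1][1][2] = 8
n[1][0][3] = -87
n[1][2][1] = -63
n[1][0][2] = 62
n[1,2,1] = -63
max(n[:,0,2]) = 62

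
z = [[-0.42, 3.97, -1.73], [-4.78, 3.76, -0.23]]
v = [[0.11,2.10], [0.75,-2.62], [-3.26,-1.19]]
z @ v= [[8.57,-9.22], [3.04,-19.62]]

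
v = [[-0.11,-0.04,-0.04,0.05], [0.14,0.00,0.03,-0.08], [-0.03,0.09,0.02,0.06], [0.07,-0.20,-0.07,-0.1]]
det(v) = -0.00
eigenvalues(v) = [(-0.22+0j), (0.02+0.02j), (0.02-0.02j), 0j]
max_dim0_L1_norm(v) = 0.35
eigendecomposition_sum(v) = [[(-0.06+0j), (0.03+0j), -0.00+0.00j, 0.04-0.00j], [0.11-0.00j, -0.05-0.00j, 0.00-0.00j, -0.08+0.00j], [-0.09+0.00j, 0.04+0.00j, (-0+0j), 0.06-0.00j], [0.16-0.00j, -0.07-0.00j, 0.00-0.00j, -0.11+0.00j]] + [[(-0.02+0.04j), -0.03+0.03j, -0.02+0.01j, 0.00-0.00j], [0.02-0.03j, (0.02-0.03j), 0.01-0.01j, -0.00+0.00j], [(0.03+0.01j), 0.03+0.02j, (0.01+0.01j), -0.00-0.00j], [(-0.04+0.08j), -0.06+0.07j, -0.04+0.03j, (0.01-0j)]] + [[(-0.02-0.04j),-0.03-0.03j,(-0.02-0.01j),0.00+0.00j], [0.02+0.03j,0.02+0.03j,0.01+0.01j,(-0-0j)], [0.03-0.01j,(0.03-0.02j),(0.01-0.01j),(-0+0j)], [-0.04-0.08j,-0.06-0.07j,-0.04-0.03j,(0.01+0j)]] + [[-0.00+0.00j, -0.00+0.00j, -0.00+0.00j, -0j],[0.00-0.00j, -0j, -0j, (-0+0j)],[-0.00+0.00j, (-0+0j), -0.00+0.00j, 0.00-0.00j],[(-0+0j), (-0+0j), (-0+0j), 0.00-0.00j]]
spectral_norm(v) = 0.28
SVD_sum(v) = [[-0.02, 0.03, 0.01, 0.02], [0.05, -0.07, -0.02, -0.05], [-0.05, 0.08, 0.02, 0.06], [0.11, -0.16, -0.04, -0.12]] + [[-0.09, -0.07, -0.05, 0.03],  [0.09, 0.07, 0.05, -0.03],  [0.02, 0.01, 0.01, -0.01],  [-0.05, -0.04, -0.03, 0.01]] + [[-0.00,-0.0,0.0,-0.00], [0.00,0.0,-0.0,0.0], [0.01,0.0,-0.01,0.01], [0.00,0.00,-0.0,0.00]] + [[-0.00, 0.00, -0.00, -0.00], [-0.0, 0.0, -0.00, -0.00], [-0.00, 0.00, -0.00, -0.00], [0.0, -0.0, 0.0, 0.00]]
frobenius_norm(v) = 0.34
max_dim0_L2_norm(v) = 0.22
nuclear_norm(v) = 0.49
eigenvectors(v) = [[-0.28+0.00j, (0.42+0.01j), (0.42-0.01j), -0.15+0.00j], [0.49+0.00j, -0.32+0.01j, -0.32-0.01j, (0.46+0j)], [-0.39+0.00j, (-0.02-0.29j), -0.02+0.29j, -0.70+0.00j], [0.73+0.00j, (0.8+0j), (0.8-0j), (-0.53+0j)]]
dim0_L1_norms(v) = [0.35, 0.33, 0.16, 0.29]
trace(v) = -0.19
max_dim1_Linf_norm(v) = 0.2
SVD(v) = [[-0.16, 0.65, 0.01, 0.74], [0.37, -0.66, -0.04, 0.66], [-0.39, -0.13, -0.91, 0.04], [0.83, 0.36, -0.41, -0.13]] @ diag([0.28298976836900075, 0.19280435211525732, 0.01559716516381282, 3.525234543481092e-05]) @ [[0.49, -0.69, -0.17, -0.51], [-0.7, -0.56, -0.38, 0.22], [-0.5, -0.02, 0.58, -0.65], [-0.15, 0.46, -0.70, -0.52]]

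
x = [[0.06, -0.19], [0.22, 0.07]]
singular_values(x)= [0.23, 0.2]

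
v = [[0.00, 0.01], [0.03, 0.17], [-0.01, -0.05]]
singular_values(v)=[0.18, 0.0]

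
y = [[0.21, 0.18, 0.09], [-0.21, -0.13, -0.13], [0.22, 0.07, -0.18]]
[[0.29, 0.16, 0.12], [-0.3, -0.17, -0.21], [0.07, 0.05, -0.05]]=y@ [[0.80, 0.42, 0.93], [0.34, 0.25, -0.95], [0.70, 0.35, 1.07]]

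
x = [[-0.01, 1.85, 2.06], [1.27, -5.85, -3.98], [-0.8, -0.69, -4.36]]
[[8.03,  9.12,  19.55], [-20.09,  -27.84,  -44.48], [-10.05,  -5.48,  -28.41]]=x @ [[0.47, -0.72, 3.62],[2.27, 4.10, 4.94],[1.86, 0.74, 5.07]]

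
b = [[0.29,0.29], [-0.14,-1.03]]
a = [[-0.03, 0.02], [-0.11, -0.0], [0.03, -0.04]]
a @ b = [[-0.01,-0.03],[-0.03,-0.03],[0.01,0.05]]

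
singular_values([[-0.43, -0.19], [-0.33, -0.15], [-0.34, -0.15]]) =[0.7, 0.0]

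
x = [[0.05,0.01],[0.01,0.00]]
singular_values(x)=[0.05, 0.0]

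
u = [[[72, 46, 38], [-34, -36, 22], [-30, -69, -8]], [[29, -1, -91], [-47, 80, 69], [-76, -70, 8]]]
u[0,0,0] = 72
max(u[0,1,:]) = 22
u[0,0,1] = 46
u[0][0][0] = 72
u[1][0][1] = -1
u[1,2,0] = -76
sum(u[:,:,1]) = -50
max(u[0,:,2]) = 38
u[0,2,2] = -8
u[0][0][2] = 38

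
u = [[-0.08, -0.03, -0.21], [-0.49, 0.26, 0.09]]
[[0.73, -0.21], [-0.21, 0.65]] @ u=[[0.04, -0.08, -0.17], [-0.30, 0.18, 0.1]]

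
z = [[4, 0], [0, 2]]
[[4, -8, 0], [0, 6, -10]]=z @ [[1, -2, 0], [0, 3, -5]]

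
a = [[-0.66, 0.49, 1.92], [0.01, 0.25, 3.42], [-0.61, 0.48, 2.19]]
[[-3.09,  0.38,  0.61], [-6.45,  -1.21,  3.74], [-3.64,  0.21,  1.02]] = a @ [[-0.82, -2.01, 2.09], [-0.04, -0.79, -0.29], [-1.88, -0.29, 1.11]]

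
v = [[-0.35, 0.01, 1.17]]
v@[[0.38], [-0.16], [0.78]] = [[0.78]]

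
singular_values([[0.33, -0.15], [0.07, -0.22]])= [0.4, 0.15]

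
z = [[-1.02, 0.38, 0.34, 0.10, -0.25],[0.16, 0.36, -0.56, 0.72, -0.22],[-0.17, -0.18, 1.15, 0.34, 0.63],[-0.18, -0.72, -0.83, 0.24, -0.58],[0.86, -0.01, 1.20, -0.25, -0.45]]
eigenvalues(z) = [(-1.01+0.51j), (-1.01-0.51j), (0.37+0.87j), (0.37-0.87j), (1.56+0j)]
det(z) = 1.77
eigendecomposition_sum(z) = [[(-0.51+0.16j), (0.14-0.04j), 0.13+0.12j, (-0.06-0.11j), (-0.12-0.29j)], [0.09-0.06j, -0.03+0.01j, (-0.03-0.02j), 0.02+0.02j, (0.04+0.05j)], [(-0.09-0.24j), (0.02+0.07j), (-0.05+0.07j), (0.05-0.03j), (0.14-0.06j)], [(0.03+0.16j), (-0-0.04j), 0.04-0.04j, (-0.03+0.01j), (-0.09+0.02j)], [(0.38+0.68j), (-0.09-0.19j), (0.13-0.22j), -0.14+0.11j, -0.38+0.25j]] + [[(-0.51-0.16j), 0.14+0.04j, (0.13-0.12j), (-0.06+0.11j), (-0.12+0.29j)],[0.09+0.06j, (-0.03-0.01j), (-0.03+0.02j), (0.02-0.02j), (0.04-0.05j)],[-0.09+0.24j, 0.02-0.07j, -0.05-0.07j, 0.05+0.03j, 0.14+0.06j],[(0.03-0.16j), -0.00+0.04j, (0.04+0.04j), -0.03-0.01j, (-0.09-0.02j)],[0.38-0.68j, (-0.09+0.19j), 0.13+0.22j, -0.14-0.11j, -0.38-0.25j]] + [[0.00+0.03j, 0.04+0.11j, (0.08+0.05j), 0.11-0.05j, 0.00+0.03j], [-0.00+0.10j, 0.10+0.38j, 0.25+0.20j, (0.39-0.13j), (0.01+0.11j)], [-0.00+0.02j, 0.01+0.06j, 0.04+0.04j, (0.07-0.01j), -0.00+0.02j], [-0.11+0.01j, -0.41+0.15j, (-0.2+0.3j), (0.18+0.42j), (-0.12+0.02j)], [0.04+0.01j, 0.16-0.01j, (0.1-0.09j), -0.02-0.17j, 0.04+0.01j]] + [[-0.03j, 0.04-0.11j, 0.08-0.05j, 0.11+0.05j, -0.03j], [(-0-0.1j), (0.1-0.38j), (0.25-0.2j), 0.39+0.13j, 0.01-0.11j], [-0.00-0.02j, 0.01-0.06j, 0.04-0.04j, 0.07+0.01j, (-0-0.02j)], [-0.11-0.01j, (-0.41-0.15j), (-0.2-0.3j), 0.18-0.42j, (-0.12-0.02j)], [(0.04-0.01j), 0.16+0.01j, (0.1+0.09j), -0.02+0.17j, (0.04-0.01j)]] + [[(-0-0j),(0.02+0j),-0.08+0.00j,(-0.01+0j),-0.03+0.00j],[-0.02-0.00j,(0.2+0j),-1.00+0.00j,(-0.09+0j),(-0.31+0j)],[(0.02+0j),(-0.24-0j),1.18-0.00j,0.11-0.00j,0.36-0.00j],[(-0.01-0j),(0.1+0j),-0.51+0.00j,(-0.05+0j),-0.16+0.00j],[0.01+0.00j,(-0.15-0j),0.74-0.00j,(0.07-0j),(0.23-0j)]]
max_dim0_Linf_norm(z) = 1.2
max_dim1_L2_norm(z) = 1.56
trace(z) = 0.28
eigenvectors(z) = [[0.11-0.53j,  0.11+0.53j,  -0.18j,  0.18j,  -0.05+0.00j], [(0.01+0.11j),  0.01-0.11j,  (0.05-0.63j),  0.05+0.63j,  -0.56+0.00j], [(0.25+0.04j),  (0.25-0.04j),  (0.02-0.1j),  (0.02+0.1j),  (0.66+0j)], [-0.15-0.05j,  -0.15+0.05j,  (0.7+0j),  (0.7-0j),  (-0.28+0j)], [(-0.78+0j),  -0.78-0.00j,  (-0.25-0.07j),  -0.25+0.07j,  (0.41+0j)]]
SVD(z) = [[0.03,0.7,0.63,-0.32,-0.01], [-0.3,-0.06,-0.3,-0.73,-0.54], [0.54,0.39,-0.31,0.32,-0.60], [-0.5,-0.19,0.45,0.45,-0.56], [0.61,-0.56,0.46,-0.26,-0.19]] @ diag([2.062486396328825, 1.3949584351617803, 0.899289137206072, 0.8742846518901759, 0.7812465835457865]) @ [[0.22, 0.08, 0.94, -0.15, 0.20],  [-0.89, 0.23, 0.15, 0.18, 0.32],  [-0.36, -0.16, 0.23, -0.29, -0.84],  [-0.17, -0.87, -0.01, -0.31, 0.34],  [-0.04, 0.4, -0.2, -0.87, 0.19]]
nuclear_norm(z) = 6.01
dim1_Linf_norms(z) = [1.02, 0.72, 1.15, 0.83, 1.2]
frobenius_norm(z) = 2.90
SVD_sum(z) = [[0.01, 0.01, 0.06, -0.01, 0.01],[-0.13, -0.05, -0.58, 0.09, -0.12],[0.24, 0.09, 1.04, -0.16, 0.22],[-0.22, -0.08, -0.97, 0.15, -0.20],[0.27, 0.1, 1.19, -0.18, 0.25]] + [[-0.87, 0.23, 0.14, 0.18, 0.31], [0.07, -0.02, -0.01, -0.01, -0.03], [-0.48, 0.12, 0.08, 0.1, 0.17], [0.24, -0.06, -0.04, -0.05, -0.08], [0.69, -0.18, -0.11, -0.14, -0.25]] + [[-0.21, -0.09, 0.13, -0.16, -0.48], [0.10, 0.04, -0.06, 0.08, 0.22], [0.1, 0.04, -0.06, 0.08, 0.23], [-0.15, -0.06, 0.09, -0.12, -0.34], [-0.15, -0.07, 0.09, -0.12, -0.35]] + [[0.05, 0.24, 0.0, 0.09, -0.09], [0.11, 0.55, 0.01, 0.20, -0.22], [-0.05, -0.25, -0.00, -0.09, 0.10], [-0.07, -0.34, -0.00, -0.12, 0.13], [0.04, 0.19, 0.0, 0.07, -0.08]] + [[0.0,  -0.00,  0.00,  0.01,  -0.00], [0.02,  -0.17,  0.08,  0.37,  -0.08], [0.02,  -0.19,  0.09,  0.41,  -0.09], [0.02,  -0.17,  0.09,  0.38,  -0.08], [0.01,  -0.06,  0.03,  0.13,  -0.03]]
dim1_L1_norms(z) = [2.09, 2.02, 2.47, 2.55, 2.77]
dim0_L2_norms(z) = [1.37, 0.91, 1.97, 0.87, 1.02]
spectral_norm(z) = 2.06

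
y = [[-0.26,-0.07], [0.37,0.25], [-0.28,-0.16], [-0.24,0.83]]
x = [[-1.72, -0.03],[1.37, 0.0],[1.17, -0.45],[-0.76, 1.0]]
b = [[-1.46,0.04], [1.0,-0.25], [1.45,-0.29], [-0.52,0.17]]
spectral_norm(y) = 0.89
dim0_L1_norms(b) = [4.43, 0.75]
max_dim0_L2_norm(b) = 2.35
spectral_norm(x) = 2.65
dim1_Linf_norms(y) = [0.26, 0.37, 0.28, 0.83]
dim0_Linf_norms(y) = [0.37, 0.83]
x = b + y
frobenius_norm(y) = 1.06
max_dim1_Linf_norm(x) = 1.72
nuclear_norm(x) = 3.62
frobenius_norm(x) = 2.83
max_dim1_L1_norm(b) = 1.74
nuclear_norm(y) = 1.47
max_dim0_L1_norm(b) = 4.43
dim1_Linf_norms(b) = [1.46, 1.0, 1.45, 0.52]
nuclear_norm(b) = 2.61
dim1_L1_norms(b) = [1.5, 1.25, 1.74, 0.69]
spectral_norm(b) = 2.37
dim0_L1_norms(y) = [1.15, 1.31]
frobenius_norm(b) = 2.38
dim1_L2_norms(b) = [1.46, 1.03, 1.48, 0.55]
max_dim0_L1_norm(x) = 5.02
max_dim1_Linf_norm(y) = 0.83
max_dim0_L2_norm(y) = 0.88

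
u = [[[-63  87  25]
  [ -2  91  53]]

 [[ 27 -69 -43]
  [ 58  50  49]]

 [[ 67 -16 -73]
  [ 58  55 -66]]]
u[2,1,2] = -66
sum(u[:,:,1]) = 198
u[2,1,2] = -66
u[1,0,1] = -69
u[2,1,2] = -66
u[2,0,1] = -16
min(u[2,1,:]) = -66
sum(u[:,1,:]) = 346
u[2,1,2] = -66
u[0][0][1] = 87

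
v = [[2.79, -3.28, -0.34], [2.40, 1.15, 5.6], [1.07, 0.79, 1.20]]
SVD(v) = [[-0.04, 1.0, 0.02], [-0.96, -0.04, -0.26], [-0.26, -0.03, 0.97]] @ diag([6.42053423189854, 4.315050132207727, 0.68314166433698]) @ [[-0.42, -0.18, -0.89],  [0.62, -0.77, -0.14],  [0.66, 0.61, -0.44]]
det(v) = -18.93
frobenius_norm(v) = 7.77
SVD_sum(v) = [[0.12, 0.05, 0.25], [2.62, 1.13, 5.50], [0.70, 0.3, 1.48]] + [[2.67,-3.34,-0.58], [-0.1,0.13,0.02], [-0.07,0.09,0.02]] + [[0.01, 0.01, -0.0], [-0.12, -0.11, 0.08], [0.44, 0.4, -0.29]]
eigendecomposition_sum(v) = [[1.40+1.56j, (-1.5+0.72j), (-0.53+2.68j)], [(1.21-1.35j), 0.76+1.22j, 2.35+0.21j], [0.53-0.50j, 0.26+0.51j, (0.93+0.16j)]] + [[1.40-1.56j, (-1.5-0.72j), -0.53-2.68j], [(1.21+1.35j), 0.76-1.22j, (2.35-0.21j)], [0.53+0.50j, 0.26-0.51j, 0.93-0.16j]] + [[-0.02-0.00j, (-0.29+0j), 0.71-0.00j],  [(-0.02-0j), -0.36+0.00j, 0.90-0.00j],  [(0.02+0j), (0.26-0j), -0.66+0.00j]]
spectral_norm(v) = 6.42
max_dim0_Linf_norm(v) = 5.6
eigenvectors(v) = [[(-0.73+0j),(-0.73-0j),(-0.54+0j)],[0.07+0.63j,(0.07-0.63j),(-0.68+0j)],[0.01+0.25j,0.01-0.25j,0.50+0.00j]]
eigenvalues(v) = [(3.09+2.94j), (3.09-2.94j), (-1.04+0j)]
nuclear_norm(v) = 11.42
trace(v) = 5.14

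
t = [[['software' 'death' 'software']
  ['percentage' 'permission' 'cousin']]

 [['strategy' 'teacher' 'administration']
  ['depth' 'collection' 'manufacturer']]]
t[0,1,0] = 'percentage'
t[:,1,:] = [['percentage', 'permission', 'cousin'], ['depth', 'collection', 'manufacturer']]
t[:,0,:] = [['software', 'death', 'software'], ['strategy', 'teacher', 'administration']]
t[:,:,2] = [['software', 'cousin'], ['administration', 'manufacturer']]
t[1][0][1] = 'teacher'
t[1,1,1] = 'collection'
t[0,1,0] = 'percentage'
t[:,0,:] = [['software', 'death', 'software'], ['strategy', 'teacher', 'administration']]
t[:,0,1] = ['death', 'teacher']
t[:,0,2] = ['software', 'administration']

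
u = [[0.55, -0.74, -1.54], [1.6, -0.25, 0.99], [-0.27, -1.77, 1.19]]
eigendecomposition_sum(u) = [[-0.12+0.54j, (-0.63-0.33j), -0.29+0.45j],[0.69-0.03j, (-0.2+0.86j), 0.63+0.20j],[0.27+0.43j, -0.62+0.19j, 0.10+0.47j]] + [[-0.12-0.54j, -0.63+0.33j, (-0.29-0.45j)], [(0.69+0.03j), (-0.2-0.86j), (0.63-0.2j)], [0.27-0.43j, (-0.62-0.19j), (0.1-0.47j)]] + [[0.79-0.00j, (0.52+0j), -0.97-0.00j], [(0.21-0j), (0.14+0j), -0.26-0.00j], [(-0.81+0j), -0.53-0.00j, (0.99+0j)]]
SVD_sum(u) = [[-0.14, 0.41, -0.61], [0.24, -0.68, 1.02], [0.36, -1.03, 1.54]] + [[0.54, -1.21, -0.93], [0.05, -0.11, -0.09], [0.18, -0.41, -0.31]] + [[0.15, 0.06, 0.01],[1.31, 0.54, 0.06],[-0.81, -0.34, -0.04]]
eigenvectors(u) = [[(-0.14+0.53j), -0.14-0.53j, (0.69+0j)], [0.68+0.00j, (0.68-0j), 0.19+0.00j], [(0.25+0.43j), 0.25-0.43j, (-0.7+0j)]]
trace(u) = 1.49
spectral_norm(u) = 2.38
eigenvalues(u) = [(-0.22+1.88j), (-0.22-1.88j), (1.92+0j)]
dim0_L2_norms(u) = [1.71, 1.93, 2.18]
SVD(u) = [[0.31, 0.94, -0.10], [-0.52, 0.09, -0.85], [-0.79, 0.32, 0.52]] @ diag([2.382267856997425, 1.7185370099098298, 1.6785798768861342]) @ [[-0.19, 0.55, -0.82], [0.34, -0.75, -0.58], [-0.92, -0.38, -0.04]]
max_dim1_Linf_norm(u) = 1.77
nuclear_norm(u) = 5.78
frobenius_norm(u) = 3.38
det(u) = 6.87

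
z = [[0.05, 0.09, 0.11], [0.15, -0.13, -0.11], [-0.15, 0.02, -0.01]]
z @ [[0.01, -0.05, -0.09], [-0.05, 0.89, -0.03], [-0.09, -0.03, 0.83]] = [[-0.01, 0.07, 0.08], [0.02, -0.12, -0.1], [-0.00, 0.03, 0.00]]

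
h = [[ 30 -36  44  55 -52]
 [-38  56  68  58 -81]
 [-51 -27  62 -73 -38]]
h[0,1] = -36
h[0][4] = -52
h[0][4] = -52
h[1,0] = -38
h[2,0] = -51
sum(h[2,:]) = -127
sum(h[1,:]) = 63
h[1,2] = 68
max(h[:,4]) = -38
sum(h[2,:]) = -127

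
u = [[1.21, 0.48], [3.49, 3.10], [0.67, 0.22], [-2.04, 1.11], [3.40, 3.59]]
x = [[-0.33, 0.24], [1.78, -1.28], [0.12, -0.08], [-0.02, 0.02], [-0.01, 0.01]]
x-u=[[-1.54, -0.24], [-1.71, -4.38], [-0.55, -0.30], [2.02, -1.09], [-3.41, -3.58]]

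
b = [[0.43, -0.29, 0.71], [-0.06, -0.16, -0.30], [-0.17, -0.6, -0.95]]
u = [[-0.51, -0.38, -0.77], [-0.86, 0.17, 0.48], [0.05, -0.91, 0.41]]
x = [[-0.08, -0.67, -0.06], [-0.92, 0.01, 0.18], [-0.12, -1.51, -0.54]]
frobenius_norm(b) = 1.48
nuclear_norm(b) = 1.98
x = b + u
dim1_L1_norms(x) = [0.81, 1.11, 2.17]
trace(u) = 0.07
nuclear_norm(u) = 3.00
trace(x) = -0.61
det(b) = -0.00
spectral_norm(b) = 1.33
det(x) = 0.24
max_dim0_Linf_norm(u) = 0.91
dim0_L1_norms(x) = [1.12, 2.19, 0.78]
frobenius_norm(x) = 1.98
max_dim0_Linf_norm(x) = 1.51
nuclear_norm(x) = 2.83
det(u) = -1.00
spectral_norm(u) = 1.00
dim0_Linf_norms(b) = [0.43, 0.6, 0.95]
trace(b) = -0.68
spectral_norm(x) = 1.74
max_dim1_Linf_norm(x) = 1.51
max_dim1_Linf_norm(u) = 0.91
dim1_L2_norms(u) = [1.0, 1.0, 1.0]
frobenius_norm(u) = 1.73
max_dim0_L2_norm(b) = 1.22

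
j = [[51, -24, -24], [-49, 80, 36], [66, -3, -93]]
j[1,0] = -49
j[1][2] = 36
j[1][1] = 80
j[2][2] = -93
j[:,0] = [51, -49, 66]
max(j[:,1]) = 80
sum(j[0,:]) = 3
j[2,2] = -93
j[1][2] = 36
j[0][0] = 51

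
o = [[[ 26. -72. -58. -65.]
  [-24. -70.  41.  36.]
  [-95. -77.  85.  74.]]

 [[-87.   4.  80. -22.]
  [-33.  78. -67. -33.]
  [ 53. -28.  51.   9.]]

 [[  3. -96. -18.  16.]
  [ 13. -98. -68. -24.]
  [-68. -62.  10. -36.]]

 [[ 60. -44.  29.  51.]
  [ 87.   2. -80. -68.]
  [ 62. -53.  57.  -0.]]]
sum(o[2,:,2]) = -76.0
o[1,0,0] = -87.0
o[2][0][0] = 3.0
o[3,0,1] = -44.0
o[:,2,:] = [[-95.0, -77.0, 85.0, 74.0], [53.0, -28.0, 51.0, 9.0], [-68.0, -62.0, 10.0, -36.0], [62.0, -53.0, 57.0, -0.0]]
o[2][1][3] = -24.0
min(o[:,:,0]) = -95.0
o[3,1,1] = 2.0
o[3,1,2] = -80.0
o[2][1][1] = -98.0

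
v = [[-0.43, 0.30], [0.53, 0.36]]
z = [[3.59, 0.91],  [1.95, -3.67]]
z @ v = [[-1.06, 1.4], [-2.78, -0.74]]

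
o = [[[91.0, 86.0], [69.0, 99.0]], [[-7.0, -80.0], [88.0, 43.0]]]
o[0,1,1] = 99.0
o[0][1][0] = 69.0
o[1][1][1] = 43.0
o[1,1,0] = 88.0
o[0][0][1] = 86.0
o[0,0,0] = 91.0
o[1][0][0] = -7.0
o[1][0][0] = -7.0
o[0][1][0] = 69.0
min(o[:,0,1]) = -80.0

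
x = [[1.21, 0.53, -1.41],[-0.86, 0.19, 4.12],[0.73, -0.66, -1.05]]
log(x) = [[0.5, -0.23, -1.69], [-1.25, 0.91, 3.73], [0.27, -0.81, -0.14]]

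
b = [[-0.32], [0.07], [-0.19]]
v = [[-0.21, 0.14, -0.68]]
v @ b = [[0.21]]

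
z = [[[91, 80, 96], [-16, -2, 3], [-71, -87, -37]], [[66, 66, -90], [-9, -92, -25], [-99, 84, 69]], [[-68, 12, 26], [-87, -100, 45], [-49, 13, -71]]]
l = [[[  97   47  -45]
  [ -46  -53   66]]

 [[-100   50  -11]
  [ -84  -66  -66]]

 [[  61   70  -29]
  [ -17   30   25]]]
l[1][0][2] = -11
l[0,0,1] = 47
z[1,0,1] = 66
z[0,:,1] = [80, -2, -87]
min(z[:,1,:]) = -100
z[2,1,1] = -100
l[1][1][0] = -84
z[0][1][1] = -2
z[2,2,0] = -49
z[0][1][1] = -2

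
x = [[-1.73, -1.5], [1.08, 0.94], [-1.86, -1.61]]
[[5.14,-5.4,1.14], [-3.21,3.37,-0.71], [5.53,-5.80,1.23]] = x@ [[-3.56, 3.31, -1.70],[0.68, -0.22, 1.2]]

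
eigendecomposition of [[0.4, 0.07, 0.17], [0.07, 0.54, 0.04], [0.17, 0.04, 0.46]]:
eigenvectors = [[0.78, -0.56, 0.29],[-0.1, -0.56, -0.82],[-0.62, -0.61, 0.49]]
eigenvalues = [0.25, 0.65, 0.49]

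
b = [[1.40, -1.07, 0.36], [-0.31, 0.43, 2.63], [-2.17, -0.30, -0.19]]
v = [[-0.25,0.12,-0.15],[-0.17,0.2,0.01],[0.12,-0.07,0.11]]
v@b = [[-0.06,0.36,0.25],[-0.32,0.26,0.46],[-0.05,-0.19,-0.16]]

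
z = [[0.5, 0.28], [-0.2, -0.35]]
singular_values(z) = [0.68, 0.18]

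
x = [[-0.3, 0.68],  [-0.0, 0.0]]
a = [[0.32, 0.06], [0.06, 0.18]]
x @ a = [[-0.06, 0.10],[0.0, 0.0]]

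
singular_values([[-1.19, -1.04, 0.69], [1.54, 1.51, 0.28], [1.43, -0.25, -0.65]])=[2.87, 1.29, 0.57]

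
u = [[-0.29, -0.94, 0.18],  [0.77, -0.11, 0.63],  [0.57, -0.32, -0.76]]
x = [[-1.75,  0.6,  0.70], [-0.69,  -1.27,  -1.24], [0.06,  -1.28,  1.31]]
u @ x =[[1.17, 0.79, 1.20], [-1.23, -0.2, 1.50], [-0.82, 1.72, -0.2]]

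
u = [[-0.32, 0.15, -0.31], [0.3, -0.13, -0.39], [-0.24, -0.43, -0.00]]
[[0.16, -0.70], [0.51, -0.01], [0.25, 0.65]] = u @ [[0.14, 0.44], [-0.65, -1.75], [-0.98, 0.95]]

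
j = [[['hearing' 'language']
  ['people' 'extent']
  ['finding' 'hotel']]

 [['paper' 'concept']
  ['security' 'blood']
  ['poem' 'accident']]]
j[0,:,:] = [['hearing', 'language'], ['people', 'extent'], ['finding', 'hotel']]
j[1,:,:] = [['paper', 'concept'], ['security', 'blood'], ['poem', 'accident']]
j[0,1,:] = ['people', 'extent']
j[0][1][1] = 'extent'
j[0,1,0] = 'people'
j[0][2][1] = 'hotel'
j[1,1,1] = 'blood'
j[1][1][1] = 'blood'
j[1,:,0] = ['paper', 'security', 'poem']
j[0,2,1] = 'hotel'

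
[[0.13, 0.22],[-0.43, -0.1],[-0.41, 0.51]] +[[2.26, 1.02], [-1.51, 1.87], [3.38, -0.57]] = [[2.39, 1.24], [-1.94, 1.77], [2.97, -0.06]]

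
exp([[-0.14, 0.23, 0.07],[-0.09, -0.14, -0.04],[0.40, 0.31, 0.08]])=[[0.87, 0.21, 0.06], [-0.09, 0.85, -0.04], [0.38, 0.34, 1.09]]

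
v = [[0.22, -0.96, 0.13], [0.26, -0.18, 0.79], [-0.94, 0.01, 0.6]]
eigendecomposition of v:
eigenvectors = [[(-0.38+0j), (-0.62+0j), -0.62-0.00j], [(0.44+0j), -0.32+0.51j, (-0.32-0.51j)], [0.81+0.00j, (-0.34-0.37j), -0.34+0.37j]]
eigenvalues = [(1.05+0j), (-0.2+0.86j), (-0.2-0.86j)]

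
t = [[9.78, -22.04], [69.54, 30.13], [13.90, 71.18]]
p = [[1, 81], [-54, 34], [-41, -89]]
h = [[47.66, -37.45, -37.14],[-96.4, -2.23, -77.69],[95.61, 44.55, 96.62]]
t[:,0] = [9.78, 69.54, 13.9]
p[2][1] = -89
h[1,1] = -2.23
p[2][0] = -41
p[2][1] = -89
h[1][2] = -77.69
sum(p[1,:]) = -20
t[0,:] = [9.78, -22.04]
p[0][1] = 81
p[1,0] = -54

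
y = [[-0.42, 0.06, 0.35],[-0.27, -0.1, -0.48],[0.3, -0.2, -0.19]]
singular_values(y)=[0.69, 0.54, 0.14]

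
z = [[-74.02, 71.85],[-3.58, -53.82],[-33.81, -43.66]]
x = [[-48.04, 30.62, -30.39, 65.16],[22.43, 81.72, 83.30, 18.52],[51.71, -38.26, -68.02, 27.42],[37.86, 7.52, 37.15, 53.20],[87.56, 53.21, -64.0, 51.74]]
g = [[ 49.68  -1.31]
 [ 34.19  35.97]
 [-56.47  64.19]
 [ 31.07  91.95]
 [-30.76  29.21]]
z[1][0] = -3.58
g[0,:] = [49.68, -1.31]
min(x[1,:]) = 18.52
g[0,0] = 49.68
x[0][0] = -48.04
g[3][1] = 91.95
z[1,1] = -53.82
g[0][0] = 49.68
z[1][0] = -3.58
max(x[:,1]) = 81.72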